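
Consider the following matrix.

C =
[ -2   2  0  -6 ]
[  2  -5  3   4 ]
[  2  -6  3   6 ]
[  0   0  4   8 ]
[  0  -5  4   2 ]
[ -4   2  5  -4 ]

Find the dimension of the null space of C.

Row reduce to echelon form.
R2 ← R2 + R1: [0, -3, 3, -2]
R3 ← R3 + R1: [0, -4, 3, 0]
R6 ← R6 − (2)·R1: [0, -2, 5, 8]
R3 ← R3 − (4/3)·R2: [0, 0, -1, 8/3]
R5 ← R5 − (5/3)·R2: [0, 0, -1, 16/3]
R6 ← R6 − (2/3)·R2: [0, 0, 3, 28/3]
R4 ← R4 + (4)·R3: [0, 0, 0, 56/3]
R5 ← R5 − R3: [0, 0, 0, 8/3]
R6 ← R6 + (3)·R3: [0, 0, 0, 52/3]
R5 ← R5 − (1/7)·R4: [0, 0, 0, 0]
R6 ← R6 − (13/14)·R4: [0, 0, 0, 0]
4 nonzero rows, so rank(C) = 4.
C has 4 columns; by rank–nullity, nullity = 4 − 4 = 0.

0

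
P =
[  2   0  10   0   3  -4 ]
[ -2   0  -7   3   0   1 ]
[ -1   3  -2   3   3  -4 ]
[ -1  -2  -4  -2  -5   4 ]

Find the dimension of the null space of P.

2

Row reduce to echelon form.
R2 ← R2 + R1: [0, 0, 3, 3, 3, -3]
R3 ← R3 + (1/2)·R1: [0, 3, 3, 3, 9/2, -6]
R4 ← R4 + (1/2)·R1: [0, -2, 1, -2, -7/2, 2]
Swap R2 ↔ R3
R4 ← R4 + (2/3)·R2: [0, 0, 3, 0, -1/2, -2]
R4 ← R4 − R3: [0, 0, 0, -3, -7/2, 1]
4 nonzero rows, so rank(P) = 4.
P has 6 columns; by rank–nullity, nullity = 6 − 4 = 2.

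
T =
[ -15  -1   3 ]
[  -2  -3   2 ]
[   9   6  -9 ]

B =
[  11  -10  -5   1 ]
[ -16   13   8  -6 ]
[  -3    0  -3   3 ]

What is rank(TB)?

3

First compute TB:
[[-158, 137,  58,   0],
 [ 20, -19, -20,  22],
 [ 30, -12,  30, -54]]
Now row reduce the product.
R2 ← R2 + (10/79)·R1: [0, -131/79, -1000/79, 22]
R3 ← R3 + (15/79)·R1: [0, 1107/79, 3240/79, -54]
R3 ← R3 + (1107/131)·R2: [0, 0, -8640/131, 17280/131]
3 nonzero rows, so rank(TB) = 3.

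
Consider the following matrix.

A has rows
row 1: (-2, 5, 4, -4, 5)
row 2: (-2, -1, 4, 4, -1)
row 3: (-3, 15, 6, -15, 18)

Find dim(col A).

Row reduce to echelon form.
R2 ← R2 − R1: [0, -6, 0, 8, -6]
R3 ← R3 − (3/2)·R1: [0, 15/2, 0, -9, 21/2]
R3 ← R3 + (5/4)·R2: [0, 0, 0, 1, 3]
Echelon form has 3 nonzero rows, so rank(A) = 3.
The column space has dimension equal to the rank: 3.

3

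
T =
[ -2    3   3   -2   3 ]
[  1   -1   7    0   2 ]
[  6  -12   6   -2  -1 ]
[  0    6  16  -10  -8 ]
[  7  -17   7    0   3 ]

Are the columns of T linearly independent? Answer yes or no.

Row reduce T to echelon form.
R2 ← R2 + (1/2)·R1: [0, 1/2, 17/2, -1, 7/2]
R3 ← R3 + (3)·R1: [0, -3, 15, -8, 8]
R5 ← R5 + (7/2)·R1: [0, -13/2, 35/2, -7, 27/2]
R3 ← R3 + (6)·R2: [0, 0, 66, -14, 29]
R4 ← R4 − (12)·R2: [0, 0, -86, 2, -50]
R5 ← R5 + (13)·R2: [0, 0, 128, -20, 59]
R4 ← R4 + (43/33)·R3: [0, 0, 0, -536/33, -403/33]
R5 ← R5 − (64/33)·R3: [0, 0, 0, 236/33, 91/33]
R5 ← R5 + (59/134)·R4: [0, 0, 0, 0, -351/134]
5 pivots among 5 columns.
Every column is a pivot column, so the columns are linearly independent.

yes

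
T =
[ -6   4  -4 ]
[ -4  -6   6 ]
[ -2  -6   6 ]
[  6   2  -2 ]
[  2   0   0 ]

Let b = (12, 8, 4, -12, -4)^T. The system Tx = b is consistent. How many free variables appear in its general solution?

Row reduce the augmented matrix [T | b].
R2 ← R2 − (2/3)·R1: [0, -26/3, 26/3, 0]
R3 ← R3 − (1/3)·R1: [0, -22/3, 22/3, 0]
R4 ← R4 + R1: [0, 6, -6, 0]
R5 ← R5 + (1/3)·R1: [0, 4/3, -4/3, 0]
R3 ← R3 − (11/13)·R2: [0, 0, 0, 0]
R4 ← R4 + (9/13)·R2: [0, 0, 0, 0]
R5 ← R5 + (2/13)·R2: [0, 0, 0, 0]
The echelon form has 2 nonzero rows, and every pivot lies in the first 3 columns, so rank(T) = rank([T|b]) = 2.
The system is consistent.
Free variables = (unknowns) − (rank) = 3 − 2 = 1.

1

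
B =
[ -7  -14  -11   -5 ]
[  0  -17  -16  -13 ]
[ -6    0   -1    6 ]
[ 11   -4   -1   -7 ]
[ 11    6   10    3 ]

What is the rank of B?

4

Row reduce to echelon form.
R3 ← R3 − (6/7)·R1: [0, 12, 59/7, 72/7]
R4 ← R4 + (11/7)·R1: [0, -26, -128/7, -104/7]
R5 ← R5 + (11/7)·R1: [0, -16, -51/7, -34/7]
R3 ← R3 + (12/17)·R2: [0, 0, -341/119, 132/119]
R4 ← R4 − (26/17)·R2: [0, 0, 736/119, 598/119]
R5 ← R5 − (16/17)·R2: [0, 0, 925/119, 878/119]
R4 ← R4 + (736/341)·R3: [0, 0, 0, 230/31]
R5 ← R5 + (925/341)·R3: [0, 0, 0, 322/31]
R5 ← R5 − (7/5)·R4: [0, 0, 0, 0]
Echelon form has 4 nonzero rows, so rank(B) = 4.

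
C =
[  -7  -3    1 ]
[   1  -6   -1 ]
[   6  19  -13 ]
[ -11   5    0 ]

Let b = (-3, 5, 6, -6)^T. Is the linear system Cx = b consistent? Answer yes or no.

no

Row reduce the augmented matrix [C | b].
R2 ← R2 + (1/7)·R1: [0, -45/7, -6/7, 32/7]
R3 ← R3 + (6/7)·R1: [0, 115/7, -85/7, 24/7]
R4 ← R4 − (11/7)·R1: [0, 68/7, -11/7, -9/7]
R3 ← R3 + (23/9)·R2: [0, 0, -43/3, 136/9]
R4 ← R4 + (68/45)·R2: [0, 0, -43/15, 253/45]
R4 ← R4 − (1/5)·R3: [0, 0, 0, 13/5]
The echelon form has 4 nonzero rows; the last pivot sits in the augmented column, so rank(C) = 3 but rank([C|b]) = 4.
Since the ranks differ, the system is inconsistent.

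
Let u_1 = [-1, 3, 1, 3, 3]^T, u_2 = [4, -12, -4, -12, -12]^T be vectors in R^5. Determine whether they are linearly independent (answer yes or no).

no

Form the matrix with these vectors as rows and row reduce.
R2 ← R2 + (4)·R1: [0, 0, 0, 0, 0]
1 nonzero row, so the 2 vectors span a space of dimension 1.
Since 1 < 2, the vectors are linearly dependent.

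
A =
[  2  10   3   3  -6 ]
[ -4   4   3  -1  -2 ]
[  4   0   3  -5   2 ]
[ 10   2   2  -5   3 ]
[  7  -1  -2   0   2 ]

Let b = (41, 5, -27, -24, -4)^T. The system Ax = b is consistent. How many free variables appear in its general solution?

1

Row reduce the augmented matrix [A | b].
R2 ← R2 + (2)·R1: [0, 24, 9, 5, -14, 87]
R3 ← R3 − (2)·R1: [0, -20, -3, -11, 14, -109]
R4 ← R4 − (5)·R1: [0, -48, -13, -20, 33, -229]
R5 ← R5 − (7/2)·R1: [0, -36, -25/2, -21/2, 23, -295/2]
R3 ← R3 + (5/6)·R2: [0, 0, 9/2, -41/6, 7/3, -73/2]
R4 ← R4 + (2)·R2: [0, 0, 5, -10, 5, -55]
R5 ← R5 + (3/2)·R2: [0, 0, 1, -3, 2, -17]
R4 ← R4 − (10/9)·R3: [0, 0, 0, -65/27, 65/27, -130/9]
R5 ← R5 − (2/9)·R3: [0, 0, 0, -40/27, 40/27, -80/9]
R5 ← R5 − (8/13)·R4: [0, 0, 0, 0, 0, 0]
The echelon form has 4 nonzero rows, and every pivot lies in the first 5 columns, so rank(A) = rank([A|b]) = 4.
The system is consistent.
Free variables = (unknowns) − (rank) = 5 − 4 = 1.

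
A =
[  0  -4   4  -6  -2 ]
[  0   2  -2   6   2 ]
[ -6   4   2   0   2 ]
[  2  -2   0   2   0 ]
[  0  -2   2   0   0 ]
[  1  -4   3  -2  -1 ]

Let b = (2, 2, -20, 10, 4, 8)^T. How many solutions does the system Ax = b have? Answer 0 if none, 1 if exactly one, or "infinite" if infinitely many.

infinite

Row reduce the augmented matrix [A | b].
Swap R1 ↔ R3
R4 ← R4 + (1/3)·R1: [0, -2/3, 2/3, 2, 2/3, 10/3]
R6 ← R6 + (1/6)·R1: [0, -10/3, 10/3, -2, -2/3, 14/3]
R3 ← R3 + (2)·R2: [0, 0, 0, 6, 2, 6]
R4 ← R4 + (1/3)·R2: [0, 0, 0, 4, 4/3, 4]
R5 ← R5 + R2: [0, 0, 0, 6, 2, 6]
R6 ← R6 + (5/3)·R2: [0, 0, 0, 8, 8/3, 8]
R4 ← R4 − (2/3)·R3: [0, 0, 0, 0, 0, 0]
R5 ← R5 − R3: [0, 0, 0, 0, 0, 0]
R6 ← R6 − (4/3)·R3: [0, 0, 0, 0, 0, 0]
The echelon form has 3 nonzero rows, and every pivot lies in the first 5 columns, so rank(A) = rank([A|b]) = 3.
The system is consistent.
rank = 3 < 5 unknowns, so there are infinitely many solutions.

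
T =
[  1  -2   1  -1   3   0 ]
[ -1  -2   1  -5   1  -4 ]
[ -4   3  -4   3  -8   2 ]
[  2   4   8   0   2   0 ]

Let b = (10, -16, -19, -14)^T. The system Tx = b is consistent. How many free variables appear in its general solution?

Row reduce the augmented matrix [T | b].
R2 ← R2 + R1: [0, -4, 2, -6, 4, -4, -6]
R3 ← R3 + (4)·R1: [0, -5, 0, -1, 4, 2, 21]
R4 ← R4 − (2)·R1: [0, 8, 6, 2, -4, 0, -34]
R3 ← R3 − (5/4)·R2: [0, 0, -5/2, 13/2, -1, 7, 57/2]
R4 ← R4 + (2)·R2: [0, 0, 10, -10, 4, -8, -46]
R4 ← R4 + (4)·R3: [0, 0, 0, 16, 0, 20, 68]
The echelon form has 4 nonzero rows, and every pivot lies in the first 6 columns, so rank(T) = rank([T|b]) = 4.
The system is consistent.
Free variables = (unknowns) − (rank) = 6 − 4 = 2.

2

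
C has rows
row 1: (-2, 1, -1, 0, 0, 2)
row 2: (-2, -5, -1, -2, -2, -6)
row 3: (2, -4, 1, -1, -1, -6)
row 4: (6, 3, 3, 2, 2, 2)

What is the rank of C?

Row reduce to echelon form.
R2 ← R2 − R1: [0, -6, 0, -2, -2, -8]
R3 ← R3 + R1: [0, -3, 0, -1, -1, -4]
R4 ← R4 + (3)·R1: [0, 6, 0, 2, 2, 8]
R3 ← R3 − (1/2)·R2: [0, 0, 0, 0, 0, 0]
R4 ← R4 + R2: [0, 0, 0, 0, 0, 0]
Echelon form has 2 nonzero rows, so rank(C) = 2.

2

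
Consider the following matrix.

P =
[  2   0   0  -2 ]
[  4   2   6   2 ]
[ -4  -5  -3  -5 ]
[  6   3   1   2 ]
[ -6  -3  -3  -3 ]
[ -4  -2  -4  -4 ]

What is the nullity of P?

Row reduce to echelon form.
R2 ← R2 − (2)·R1: [0, 2, 6, 6]
R3 ← R3 + (2)·R1: [0, -5, -3, -9]
R4 ← R4 − (3)·R1: [0, 3, 1, 8]
R5 ← R5 + (3)·R1: [0, -3, -3, -9]
R6 ← R6 + (2)·R1: [0, -2, -4, -8]
R3 ← R3 + (5/2)·R2: [0, 0, 12, 6]
R4 ← R4 − (3/2)·R2: [0, 0, -8, -1]
R5 ← R5 + (3/2)·R2: [0, 0, 6, 0]
R6 ← R6 + R2: [0, 0, 2, -2]
R4 ← R4 + (2/3)·R3: [0, 0, 0, 3]
R5 ← R5 − (1/2)·R3: [0, 0, 0, -3]
R6 ← R6 − (1/6)·R3: [0, 0, 0, -3]
R5 ← R5 + R4: [0, 0, 0, 0]
R6 ← R6 + R4: [0, 0, 0, 0]
4 nonzero rows, so rank(P) = 4.
P has 4 columns; by rank–nullity, nullity = 4 − 4 = 0.

0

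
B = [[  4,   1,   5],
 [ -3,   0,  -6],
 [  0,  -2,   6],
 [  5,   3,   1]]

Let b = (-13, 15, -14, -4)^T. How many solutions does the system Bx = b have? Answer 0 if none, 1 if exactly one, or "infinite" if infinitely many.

infinite

Row reduce the augmented matrix [B | b].
R2 ← R2 + (3/4)·R1: [0, 3/4, -9/4, 21/4]
R4 ← R4 − (5/4)·R1: [0, 7/4, -21/4, 49/4]
R3 ← R3 + (8/3)·R2: [0, 0, 0, 0]
R4 ← R4 − (7/3)·R2: [0, 0, 0, 0]
The echelon form has 2 nonzero rows, and every pivot lies in the first 3 columns, so rank(B) = rank([B|b]) = 2.
The system is consistent.
rank = 2 < 3 unknowns, so there are infinitely many solutions.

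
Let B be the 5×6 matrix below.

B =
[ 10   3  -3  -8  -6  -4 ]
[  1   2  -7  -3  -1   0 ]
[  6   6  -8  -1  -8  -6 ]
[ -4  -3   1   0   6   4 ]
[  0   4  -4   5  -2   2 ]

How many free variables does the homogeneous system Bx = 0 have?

1

Row reduce to echelon form.
R2 ← R2 − (1/10)·R1: [0, 17/10, -67/10, -11/5, -2/5, 2/5]
R3 ← R3 − (3/5)·R1: [0, 21/5, -31/5, 19/5, -22/5, -18/5]
R4 ← R4 + (2/5)·R1: [0, -9/5, -1/5, -16/5, 18/5, 12/5]
R3 ← R3 − (42/17)·R2: [0, 0, 176/17, 157/17, -58/17, -78/17]
R4 ← R4 + (18/17)·R2: [0, 0, -124/17, -94/17, 54/17, 48/17]
R5 ← R5 − (40/17)·R2: [0, 0, 200/17, 173/17, -18/17, 18/17]
R4 ← R4 + (31/44)·R3: [0, 0, 0, 43/44, 17/22, -9/22]
R5 ← R5 − (25/22)·R3: [0, 0, 0, -7/22, 31/11, 69/11]
R5 ← R5 + (14/43)·R4: [0, 0, 0, 0, 132/43, 264/43]
5 nonzero rows, so rank(B) = 5.
B has 6 columns; by rank–nullity, nullity = 6 − 5 = 1.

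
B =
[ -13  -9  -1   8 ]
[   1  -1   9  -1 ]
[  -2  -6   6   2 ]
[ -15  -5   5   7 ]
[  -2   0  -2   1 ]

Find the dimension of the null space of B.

1

Row reduce to echelon form.
R2 ← R2 + (1/13)·R1: [0, -22/13, 116/13, -5/13]
R3 ← R3 − (2/13)·R1: [0, -60/13, 80/13, 10/13]
R4 ← R4 − (15/13)·R1: [0, 70/13, 80/13, -29/13]
R5 ← R5 − (2/13)·R1: [0, 18/13, -24/13, -3/13]
R3 ← R3 − (30/11)·R2: [0, 0, -200/11, 20/11]
R4 ← R4 + (35/11)·R2: [0, 0, 380/11, -38/11]
R5 ← R5 + (9/11)·R2: [0, 0, 60/11, -6/11]
R4 ← R4 + (19/10)·R3: [0, 0, 0, 0]
R5 ← R5 + (3/10)·R3: [0, 0, 0, 0]
3 nonzero rows, so rank(B) = 3.
B has 4 columns; by rank–nullity, nullity = 4 − 3 = 1.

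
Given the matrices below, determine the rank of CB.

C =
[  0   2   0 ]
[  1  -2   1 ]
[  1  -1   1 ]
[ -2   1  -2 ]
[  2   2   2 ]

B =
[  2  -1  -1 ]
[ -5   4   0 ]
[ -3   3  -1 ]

First compute CB:
[[-10,   8,   0],
 [  9,  -6,  -2],
 [  4,  -2,  -2],
 [ -3,   0,   4],
 [-12,  12,  -4]]
Now row reduce the product.
R2 ← R2 + (9/10)·R1: [0, 6/5, -2]
R3 ← R3 + (2/5)·R1: [0, 6/5, -2]
R4 ← R4 − (3/10)·R1: [0, -12/5, 4]
R5 ← R5 − (6/5)·R1: [0, 12/5, -4]
R3 ← R3 − R2: [0, 0, 0]
R4 ← R4 + (2)·R2: [0, 0, 0]
R5 ← R5 − (2)·R2: [0, 0, 0]
2 nonzero rows, so rank(CB) = 2.

2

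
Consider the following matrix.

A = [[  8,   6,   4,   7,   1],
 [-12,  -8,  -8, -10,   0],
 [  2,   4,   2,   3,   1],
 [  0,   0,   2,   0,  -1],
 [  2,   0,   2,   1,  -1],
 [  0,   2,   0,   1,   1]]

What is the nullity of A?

Row reduce to echelon form.
R2 ← R2 + (3/2)·R1: [0, 1, -2, 1/2, 3/2]
R3 ← R3 − (1/4)·R1: [0, 5/2, 1, 5/4, 3/4]
R5 ← R5 − (1/4)·R1: [0, -3/2, 1, -3/4, -5/4]
R3 ← R3 − (5/2)·R2: [0, 0, 6, 0, -3]
R5 ← R5 + (3/2)·R2: [0, 0, -2, 0, 1]
R6 ← R6 − (2)·R2: [0, 0, 4, 0, -2]
R4 ← R4 − (1/3)·R3: [0, 0, 0, 0, 0]
R5 ← R5 + (1/3)·R3: [0, 0, 0, 0, 0]
R6 ← R6 − (2/3)·R3: [0, 0, 0, 0, 0]
3 nonzero rows, so rank(A) = 3.
A has 5 columns; by rank–nullity, nullity = 5 − 3 = 2.

2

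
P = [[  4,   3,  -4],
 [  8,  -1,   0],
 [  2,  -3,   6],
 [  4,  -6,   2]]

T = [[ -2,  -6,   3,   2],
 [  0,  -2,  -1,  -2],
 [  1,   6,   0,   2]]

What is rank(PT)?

2

First compute PT:
[[-12, -54,   9,  -6],
 [-16, -46,  25,  18],
 [  2,  30,   9,  22],
 [ -6,   0,  18,  24]]
Now row reduce the product.
R2 ← R2 − (4/3)·R1: [0, 26, 13, 26]
R3 ← R3 + (1/6)·R1: [0, 21, 21/2, 21]
R4 ← R4 − (1/2)·R1: [0, 27, 27/2, 27]
R3 ← R3 − (21/26)·R2: [0, 0, 0, 0]
R4 ← R4 − (27/26)·R2: [0, 0, 0, 0]
2 nonzero rows, so rank(PT) = 2.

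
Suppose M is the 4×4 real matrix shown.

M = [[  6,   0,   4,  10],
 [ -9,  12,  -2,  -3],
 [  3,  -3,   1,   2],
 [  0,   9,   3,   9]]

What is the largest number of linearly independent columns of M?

2

Row reduce to echelon form.
R2 ← R2 + (3/2)·R1: [0, 12, 4, 12]
R3 ← R3 − (1/2)·R1: [0, -3, -1, -3]
R3 ← R3 + (1/4)·R2: [0, 0, 0, 0]
R4 ← R4 − (3/4)·R2: [0, 0, 0, 0]
Echelon form has 2 nonzero rows, so rank(M) = 2.
The rank gives the maximum number of linearly independent columns: 2.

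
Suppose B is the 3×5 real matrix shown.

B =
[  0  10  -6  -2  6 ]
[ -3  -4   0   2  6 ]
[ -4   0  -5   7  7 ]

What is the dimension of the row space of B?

Row reduce to echelon form.
Swap R1 ↔ R2
R3 ← R3 − (4/3)·R1: [0, 16/3, -5, 13/3, -1]
R3 ← R3 − (8/15)·R2: [0, 0, -9/5, 27/5, -21/5]
Echelon form has 3 nonzero rows, so rank(B) = 3.
The row space has dimension equal to the rank: 3.

3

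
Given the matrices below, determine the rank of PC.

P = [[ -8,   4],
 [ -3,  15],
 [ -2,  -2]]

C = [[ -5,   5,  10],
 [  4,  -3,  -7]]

2

First compute PC:
[[ 56, -52, -108],
 [ 75, -60, -135],
 [  2,  -4,  -6]]
Now row reduce the product.
R2 ← R2 − (75/56)·R1: [0, 135/14, 135/14]
R3 ← R3 − (1/28)·R1: [0, -15/7, -15/7]
R3 ← R3 + (2/9)·R2: [0, 0, 0]
2 nonzero rows, so rank(PC) = 2.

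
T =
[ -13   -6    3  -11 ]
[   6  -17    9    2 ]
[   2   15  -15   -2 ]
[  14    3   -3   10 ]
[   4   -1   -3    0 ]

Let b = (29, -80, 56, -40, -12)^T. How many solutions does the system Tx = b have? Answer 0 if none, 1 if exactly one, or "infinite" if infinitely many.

infinite

Row reduce the augmented matrix [T | b].
R2 ← R2 + (6/13)·R1: [0, -257/13, 135/13, -40/13, -866/13]
R3 ← R3 + (2/13)·R1: [0, 183/13, -189/13, -48/13, 786/13]
R4 ← R4 + (14/13)·R1: [0, -45/13, 3/13, -24/13, -114/13]
R5 ← R5 + (4/13)·R1: [0, -37/13, -27/13, -44/13, -40/13]
R3 ← R3 + (183/257)·R2: [0, 0, -1836/257, -1512/257, 3348/257]
R4 ← R4 − (45/257)·R2: [0, 0, -408/257, -336/257, 744/257]
R5 ← R5 − (37/257)·R2: [0, 0, -918/257, -756/257, 1674/257]
R4 ← R4 − (2/9)·R3: [0, 0, 0, 0, 0]
R5 ← R5 − (1/2)·R3: [0, 0, 0, 0, 0]
The echelon form has 3 nonzero rows, and every pivot lies in the first 4 columns, so rank(T) = rank([T|b]) = 3.
The system is consistent.
rank = 3 < 4 unknowns, so there are infinitely many solutions.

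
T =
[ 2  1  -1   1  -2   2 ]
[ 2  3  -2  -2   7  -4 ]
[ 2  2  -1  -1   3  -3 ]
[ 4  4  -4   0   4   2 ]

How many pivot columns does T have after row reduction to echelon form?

Row reduce to echelon form.
R2 ← R2 − R1: [0, 2, -1, -3, 9, -6]
R3 ← R3 − R1: [0, 1, 0, -2, 5, -5]
R4 ← R4 − (2)·R1: [0, 2, -2, -2, 8, -2]
R3 ← R3 − (1/2)·R2: [0, 0, 1/2, -1/2, 1/2, -2]
R4 ← R4 − R2: [0, 0, -1, 1, -1, 4]
R4 ← R4 + (2)·R3: [0, 0, 0, 0, 0, 0]
Echelon form has 3 nonzero rows, so rank(T) = 3.
Each nonzero row contributes one pivot column: 3 pivot columns.

3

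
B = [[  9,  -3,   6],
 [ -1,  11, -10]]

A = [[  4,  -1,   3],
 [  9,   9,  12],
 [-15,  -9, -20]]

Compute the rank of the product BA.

2

First compute BA:
[[-81, -90, -129],
 [245, 190, 329]]
Now row reduce the product.
R2 ← R2 + (245/81)·R1: [0, -740/9, -1652/27]
2 nonzero rows, so rank(BA) = 2.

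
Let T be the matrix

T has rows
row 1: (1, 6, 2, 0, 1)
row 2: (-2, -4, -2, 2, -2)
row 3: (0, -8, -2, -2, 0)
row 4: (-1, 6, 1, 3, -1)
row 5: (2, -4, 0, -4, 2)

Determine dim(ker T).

Row reduce to echelon form.
R2 ← R2 + (2)·R1: [0, 8, 2, 2, 0]
R4 ← R4 + R1: [0, 12, 3, 3, 0]
R5 ← R5 − (2)·R1: [0, -16, -4, -4, 0]
R3 ← R3 + R2: [0, 0, 0, 0, 0]
R4 ← R4 − (3/2)·R2: [0, 0, 0, 0, 0]
R5 ← R5 + (2)·R2: [0, 0, 0, 0, 0]
2 nonzero rows, so rank(T) = 2.
T has 5 columns; by rank–nullity, nullity = 5 − 2 = 3.

3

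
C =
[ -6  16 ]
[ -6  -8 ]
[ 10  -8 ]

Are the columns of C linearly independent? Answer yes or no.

yes

Row reduce C to echelon form.
R2 ← R2 − R1: [0, -24]
R3 ← R3 + (5/3)·R1: [0, 56/3]
R3 ← R3 + (7/9)·R2: [0, 0]
2 pivots among 2 columns.
Every column is a pivot column, so the columns are linearly independent.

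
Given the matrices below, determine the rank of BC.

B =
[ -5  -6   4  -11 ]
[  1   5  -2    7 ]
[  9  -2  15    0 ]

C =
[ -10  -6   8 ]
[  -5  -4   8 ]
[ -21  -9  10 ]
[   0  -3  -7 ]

First compute BC:
[[ -4,  51,  29],
 [  7, -29, -21],
 [-395, -181, 206]]
Now row reduce the product.
R2 ← R2 + (7/4)·R1: [0, 241/4, 119/4]
R3 ← R3 − (395/4)·R1: [0, -20869/4, -10631/4]
R3 ← R3 + (20869/241)·R2: [0, 0, -19665/241]
3 nonzero rows, so rank(BC) = 3.

3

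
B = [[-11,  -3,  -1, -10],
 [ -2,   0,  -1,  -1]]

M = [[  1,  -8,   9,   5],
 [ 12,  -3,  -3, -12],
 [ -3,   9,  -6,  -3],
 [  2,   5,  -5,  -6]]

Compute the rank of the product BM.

2

First compute BM:
[[-64,  38, -34,  44],
 [ -1,   2,  -7,  -1]]
Now row reduce the product.
R2 ← R2 − (1/64)·R1: [0, 45/32, -207/32, -27/16]
2 nonzero rows, so rank(BM) = 2.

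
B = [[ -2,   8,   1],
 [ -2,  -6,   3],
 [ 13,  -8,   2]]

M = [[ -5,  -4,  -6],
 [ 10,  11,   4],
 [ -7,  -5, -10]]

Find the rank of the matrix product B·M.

2

First compute BM:
[[ 83,  91,  34],
 [-71, -73, -42],
 [-159, -150, -130]]
Now row reduce the product.
R2 ← R2 + (71/83)·R1: [0, 402/83, -1072/83]
R3 ← R3 + (159/83)·R1: [0, 2019/83, -5384/83]
R3 ← R3 − (673/134)·R2: [0, 0, 0]
2 nonzero rows, so rank(BM) = 2.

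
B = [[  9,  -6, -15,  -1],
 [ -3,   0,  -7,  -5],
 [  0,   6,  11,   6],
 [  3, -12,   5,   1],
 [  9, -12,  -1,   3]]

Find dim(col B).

Row reduce to echelon form.
R2 ← R2 + (1/3)·R1: [0, -2, -12, -16/3]
R4 ← R4 − (1/3)·R1: [0, -10, 10, 4/3]
R5 ← R5 − R1: [0, -6, 14, 4]
R3 ← R3 + (3)·R2: [0, 0, -25, -10]
R4 ← R4 − (5)·R2: [0, 0, 70, 28]
R5 ← R5 − (3)·R2: [0, 0, 50, 20]
R4 ← R4 + (14/5)·R3: [0, 0, 0, 0]
R5 ← R5 + (2)·R3: [0, 0, 0, 0]
Echelon form has 3 nonzero rows, so rank(B) = 3.
The column space has dimension equal to the rank: 3.

3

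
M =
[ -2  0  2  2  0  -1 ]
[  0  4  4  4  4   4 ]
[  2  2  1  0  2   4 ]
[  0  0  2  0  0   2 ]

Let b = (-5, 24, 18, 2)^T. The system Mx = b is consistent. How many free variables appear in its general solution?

3

Row reduce the augmented matrix [M | b].
R3 ← R3 + R1: [0, 2, 3, 2, 2, 3, 13]
R3 ← R3 − (1/2)·R2: [0, 0, 1, 0, 0, 1, 1]
R4 ← R4 − (2)·R3: [0, 0, 0, 0, 0, 0, 0]
The echelon form has 3 nonzero rows, and every pivot lies in the first 6 columns, so rank(M) = rank([M|b]) = 3.
The system is consistent.
Free variables = (unknowns) − (rank) = 6 − 3 = 3.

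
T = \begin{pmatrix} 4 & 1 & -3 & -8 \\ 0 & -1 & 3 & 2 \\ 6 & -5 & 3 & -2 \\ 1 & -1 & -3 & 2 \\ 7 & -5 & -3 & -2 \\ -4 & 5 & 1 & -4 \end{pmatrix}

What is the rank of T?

4

Row reduce to echelon form.
R3 ← R3 − (3/2)·R1: [0, -13/2, 15/2, 10]
R4 ← R4 − (1/4)·R1: [0, -5/4, -9/4, 4]
R5 ← R5 − (7/4)·R1: [0, -27/4, 9/4, 12]
R6 ← R6 + R1: [0, 6, -2, -12]
R3 ← R3 − (13/2)·R2: [0, 0, -12, -3]
R4 ← R4 − (5/4)·R2: [0, 0, -6, 3/2]
R5 ← R5 − (27/4)·R2: [0, 0, -18, -3/2]
R6 ← R6 + (6)·R2: [0, 0, 16, 0]
R4 ← R4 − (1/2)·R3: [0, 0, 0, 3]
R5 ← R5 − (3/2)·R3: [0, 0, 0, 3]
R6 ← R6 + (4/3)·R3: [0, 0, 0, -4]
R5 ← R5 − R4: [0, 0, 0, 0]
R6 ← R6 + (4/3)·R4: [0, 0, 0, 0]
Echelon form has 4 nonzero rows, so rank(T) = 4.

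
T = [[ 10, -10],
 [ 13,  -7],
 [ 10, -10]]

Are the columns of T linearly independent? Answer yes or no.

Row reduce T to echelon form.
R2 ← R2 − (13/10)·R1: [0, 6]
R3 ← R3 − R1: [0, 0]
2 pivots among 2 columns.
Every column is a pivot column, so the columns are linearly independent.

yes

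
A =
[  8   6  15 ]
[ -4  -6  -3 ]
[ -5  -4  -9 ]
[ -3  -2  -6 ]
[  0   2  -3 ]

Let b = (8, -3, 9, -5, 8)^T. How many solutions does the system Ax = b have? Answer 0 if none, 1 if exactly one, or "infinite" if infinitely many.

0

Row reduce the augmented matrix [A | b].
R2 ← R2 + (1/2)·R1: [0, -3, 9/2, 1]
R3 ← R3 + (5/8)·R1: [0, -1/4, 3/8, 14]
R4 ← R4 + (3/8)·R1: [0, 1/4, -3/8, -2]
R3 ← R3 − (1/12)·R2: [0, 0, 0, 167/12]
R4 ← R4 + (1/12)·R2: [0, 0, 0, -23/12]
R5 ← R5 + (2/3)·R2: [0, 0, 0, 26/3]
R4 ← R4 + (23/167)·R3: [0, 0, 0, 0]
R5 ← R5 − (104/167)·R3: [0, 0, 0, 0]
The echelon form has 3 nonzero rows; the last pivot sits in the augmented column, so rank(A) = 2 but rank([A|b]) = 3.
Since the ranks differ, the system is inconsistent.
It has no solutions.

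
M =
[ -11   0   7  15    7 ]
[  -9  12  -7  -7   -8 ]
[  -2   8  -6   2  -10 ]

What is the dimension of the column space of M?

Row reduce to echelon form.
R2 ← R2 − (9/11)·R1: [0, 12, -140/11, -212/11, -151/11]
R3 ← R3 − (2/11)·R1: [0, 8, -80/11, -8/11, -124/11]
R3 ← R3 − (2/3)·R2: [0, 0, 40/33, 400/33, -70/33]
Echelon form has 3 nonzero rows, so rank(M) = 3.
The column space has dimension equal to the rank: 3.

3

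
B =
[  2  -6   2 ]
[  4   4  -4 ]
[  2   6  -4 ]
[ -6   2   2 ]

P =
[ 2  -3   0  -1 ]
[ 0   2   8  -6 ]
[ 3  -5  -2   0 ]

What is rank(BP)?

First compute BP:
[[ 10, -28, -52,  34],
 [ -4,  16,  40, -28],
 [ -8,  26,  56, -38],
 [ -6,  12,  12,  -6]]
Now row reduce the product.
R2 ← R2 + (2/5)·R1: [0, 24/5, 96/5, -72/5]
R3 ← R3 + (4/5)·R1: [0, 18/5, 72/5, -54/5]
R4 ← R4 + (3/5)·R1: [0, -24/5, -96/5, 72/5]
R3 ← R3 − (3/4)·R2: [0, 0, 0, 0]
R4 ← R4 + R2: [0, 0, 0, 0]
2 nonzero rows, so rank(BP) = 2.

2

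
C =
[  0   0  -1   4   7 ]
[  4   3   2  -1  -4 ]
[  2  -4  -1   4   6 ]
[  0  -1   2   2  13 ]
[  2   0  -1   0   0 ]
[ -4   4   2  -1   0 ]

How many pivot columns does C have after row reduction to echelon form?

Row reduce to echelon form.
Swap R1 ↔ R2
R3 ← R3 − (1/2)·R1: [0, -11/2, -2, 9/2, 8]
R5 ← R5 − (1/2)·R1: [0, -3/2, -2, 1/2, 2]
R6 ← R6 + R1: [0, 7, 4, -2, -4]
Swap R2 ↔ R3
R4 ← R4 − (2/11)·R2: [0, 0, 26/11, 13/11, 127/11]
R5 ← R5 − (3/11)·R2: [0, 0, -16/11, -8/11, -2/11]
R6 ← R6 + (14/11)·R2: [0, 0, 16/11, 41/11, 68/11]
R4 ← R4 + (26/11)·R3: [0, 0, 0, 117/11, 309/11]
R5 ← R5 − (16/11)·R3: [0, 0, 0, -72/11, -114/11]
R6 ← R6 + (16/11)·R3: [0, 0, 0, 105/11, 180/11]
R5 ← R5 + (8/13)·R4: [0, 0, 0, 0, 90/13]
R6 ← R6 − (35/39)·R4: [0, 0, 0, 0, -115/13]
R6 ← R6 + (23/18)·R5: [0, 0, 0, 0, 0]
Echelon form has 5 nonzero rows, so rank(C) = 5.
Each nonzero row contributes one pivot column: 5 pivot columns.

5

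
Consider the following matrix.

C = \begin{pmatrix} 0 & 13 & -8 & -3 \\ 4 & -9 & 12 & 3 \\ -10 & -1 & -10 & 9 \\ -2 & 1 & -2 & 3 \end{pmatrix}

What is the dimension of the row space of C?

3

Row reduce to echelon form.
Swap R1 ↔ R2
R3 ← R3 + (5/2)·R1: [0, -47/2, 20, 33/2]
R4 ← R4 + (1/2)·R1: [0, -7/2, 4, 9/2]
R3 ← R3 + (47/26)·R2: [0, 0, 72/13, 144/13]
R4 ← R4 + (7/26)·R2: [0, 0, 24/13, 48/13]
R4 ← R4 − (1/3)·R3: [0, 0, 0, 0]
Echelon form has 3 nonzero rows, so rank(C) = 3.
The row space has dimension equal to the rank: 3.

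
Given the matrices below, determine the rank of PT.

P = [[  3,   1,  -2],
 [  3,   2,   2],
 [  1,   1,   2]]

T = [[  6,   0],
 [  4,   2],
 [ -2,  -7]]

2

First compute PT:
[[ 26,  16],
 [ 22, -10],
 [  6, -12]]
Now row reduce the product.
R2 ← R2 − (11/13)·R1: [0, -306/13]
R3 ← R3 − (3/13)·R1: [0, -204/13]
R3 ← R3 − (2/3)·R2: [0, 0]
2 nonzero rows, so rank(PT) = 2.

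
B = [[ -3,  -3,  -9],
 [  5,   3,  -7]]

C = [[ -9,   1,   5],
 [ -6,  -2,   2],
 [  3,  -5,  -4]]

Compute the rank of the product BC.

2

First compute BC:
[[ 18,  48,  15],
 [-84,  34,  59]]
Now row reduce the product.
R2 ← R2 + (14/3)·R1: [0, 258, 129]
2 nonzero rows, so rank(BC) = 2.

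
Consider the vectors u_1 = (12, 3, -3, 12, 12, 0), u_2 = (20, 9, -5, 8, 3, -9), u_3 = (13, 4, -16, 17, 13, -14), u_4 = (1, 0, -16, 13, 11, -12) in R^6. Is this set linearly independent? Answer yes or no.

yes

Form the matrix with these vectors as rows and row reduce.
R2 ← R2 − (5/3)·R1: [0, 4, 0, -12, -17, -9]
R3 ← R3 − (13/12)·R1: [0, 3/4, -51/4, 4, 0, -14]
R4 ← R4 − (1/12)·R1: [0, -1/4, -63/4, 12, 10, -12]
R3 ← R3 − (3/16)·R2: [0, 0, -51/4, 25/4, 51/16, -197/16]
R4 ← R4 + (1/16)·R2: [0, 0, -63/4, 45/4, 143/16, -201/16]
R4 ← R4 − (21/17)·R3: [0, 0, 0, 60/17, 5, 45/17]
4 nonzero rows, so the 4 vectors span a space of dimension 4.
Since 4 = 4, the vectors are linearly independent.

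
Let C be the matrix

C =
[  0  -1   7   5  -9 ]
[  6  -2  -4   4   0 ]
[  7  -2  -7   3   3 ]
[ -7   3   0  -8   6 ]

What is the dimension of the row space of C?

Row reduce to echelon form.
Swap R1 ↔ R2
R3 ← R3 − (7/6)·R1: [0, 1/3, -7/3, -5/3, 3]
R4 ← R4 + (7/6)·R1: [0, 2/3, -14/3, -10/3, 6]
R3 ← R3 + (1/3)·R2: [0, 0, 0, 0, 0]
R4 ← R4 + (2/3)·R2: [0, 0, 0, 0, 0]
Echelon form has 2 nonzero rows, so rank(C) = 2.
The row space has dimension equal to the rank: 2.

2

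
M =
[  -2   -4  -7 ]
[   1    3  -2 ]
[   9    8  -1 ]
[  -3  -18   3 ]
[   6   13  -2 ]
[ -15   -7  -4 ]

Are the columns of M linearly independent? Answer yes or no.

Row reduce M to echelon form.
R2 ← R2 + (1/2)·R1: [0, 1, -11/2]
R3 ← R3 + (9/2)·R1: [0, -10, -65/2]
R4 ← R4 − (3/2)·R1: [0, -12, 27/2]
R5 ← R5 + (3)·R1: [0, 1, -23]
R6 ← R6 − (15/2)·R1: [0, 23, 97/2]
R3 ← R3 + (10)·R2: [0, 0, -175/2]
R4 ← R4 + (12)·R2: [0, 0, -105/2]
R5 ← R5 − R2: [0, 0, -35/2]
R6 ← R6 − (23)·R2: [0, 0, 175]
R4 ← R4 − (3/5)·R3: [0, 0, 0]
R5 ← R5 − (1/5)·R3: [0, 0, 0]
R6 ← R6 + (2)·R3: [0, 0, 0]
3 pivots among 3 columns.
Every column is a pivot column, so the columns are linearly independent.

yes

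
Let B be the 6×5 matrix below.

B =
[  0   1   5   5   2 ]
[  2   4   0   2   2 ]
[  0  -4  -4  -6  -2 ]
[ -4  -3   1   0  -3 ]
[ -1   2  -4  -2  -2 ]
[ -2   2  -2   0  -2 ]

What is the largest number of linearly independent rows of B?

3

Row reduce to echelon form.
Swap R1 ↔ R2
R4 ← R4 + (2)·R1: [0, 5, 1, 4, 1]
R5 ← R5 + (1/2)·R1: [0, 4, -4, -1, -1]
R6 ← R6 + R1: [0, 6, -2, 2, 0]
R3 ← R3 + (4)·R2: [0, 0, 16, 14, 6]
R4 ← R4 − (5)·R2: [0, 0, -24, -21, -9]
R5 ← R5 − (4)·R2: [0, 0, -24, -21, -9]
R6 ← R6 − (6)·R2: [0, 0, -32, -28, -12]
R4 ← R4 + (3/2)·R3: [0, 0, 0, 0, 0]
R5 ← R5 + (3/2)·R3: [0, 0, 0, 0, 0]
R6 ← R6 + (2)·R3: [0, 0, 0, 0, 0]
Echelon form has 3 nonzero rows, so rank(B) = 3.
The rank gives the maximum number of linearly independent rows: 3.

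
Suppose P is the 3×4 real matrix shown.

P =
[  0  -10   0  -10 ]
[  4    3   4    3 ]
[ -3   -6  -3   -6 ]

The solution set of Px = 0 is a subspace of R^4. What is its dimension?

2

Row reduce to echelon form.
Swap R1 ↔ R2
R3 ← R3 + (3/4)·R1: [0, -15/4, 0, -15/4]
R3 ← R3 − (3/8)·R2: [0, 0, 0, 0]
2 nonzero rows, so rank(P) = 2.
P has 4 columns; by rank–nullity, nullity = 4 − 2 = 2.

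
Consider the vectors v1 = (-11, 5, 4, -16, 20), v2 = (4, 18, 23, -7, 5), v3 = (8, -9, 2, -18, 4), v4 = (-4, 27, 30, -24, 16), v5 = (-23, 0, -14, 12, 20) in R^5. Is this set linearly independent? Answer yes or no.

Form the matrix with these vectors as rows and row reduce.
R2 ← R2 + (4/11)·R1: [0, 218/11, 269/11, -141/11, 135/11]
R3 ← R3 + (8/11)·R1: [0, -59/11, 54/11, -326/11, 204/11]
R4 ← R4 − (4/11)·R1: [0, 277/11, 314/11, -200/11, 96/11]
R5 ← R5 − (23/11)·R1: [0, -115/11, -246/11, 500/11, -240/11]
R3 ← R3 + (59/218)·R2: [0, 0, 2513/218, -7217/218, 4767/218]
R4 ← R4 − (277/218)·R2: [0, 0, -551/218, -413/218, -1497/218]
R5 ← R5 + (115/218)·R2: [0, 0, -2063/218, 8435/218, -3345/218]
R4 ← R4 + (551/2513)·R3: [0, 0, 0, -3286/359, -744/359]
R5 ← R5 + (2063/2513)·R3: [0, 0, 0, 4134/359, 936/359]
R5 ← R5 + (39/31)·R4: [0, 0, 0, 0, 0]
4 nonzero rows, so the 5 vectors span a space of dimension 4.
Since 4 < 5, the vectors are linearly dependent.

no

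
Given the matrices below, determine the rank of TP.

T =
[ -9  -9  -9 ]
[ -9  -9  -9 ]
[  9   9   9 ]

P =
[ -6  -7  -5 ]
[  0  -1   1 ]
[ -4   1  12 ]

1

First compute TP:
[[ 90,  63, -72],
 [ 90,  63, -72],
 [-90, -63,  72]]
Now row reduce the product.
R2 ← R2 − R1: [0, 0, 0]
R3 ← R3 + R1: [0, 0, 0]
1 nonzero row, so rank(TP) = 1.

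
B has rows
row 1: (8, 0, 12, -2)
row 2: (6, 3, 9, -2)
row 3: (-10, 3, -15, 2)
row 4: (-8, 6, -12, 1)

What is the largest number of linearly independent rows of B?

Row reduce to echelon form.
R2 ← R2 − (3/4)·R1: [0, 3, 0, -1/2]
R3 ← R3 + (5/4)·R1: [0, 3, 0, -1/2]
R4 ← R4 + R1: [0, 6, 0, -1]
R3 ← R3 − R2: [0, 0, 0, 0]
R4 ← R4 − (2)·R2: [0, 0, 0, 0]
Echelon form has 2 nonzero rows, so rank(B) = 2.
The rank gives the maximum number of linearly independent rows: 2.

2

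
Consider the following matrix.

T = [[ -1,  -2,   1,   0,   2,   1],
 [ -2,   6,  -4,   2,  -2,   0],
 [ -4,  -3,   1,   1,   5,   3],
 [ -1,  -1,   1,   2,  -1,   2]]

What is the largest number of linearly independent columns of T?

3

Row reduce to echelon form.
R2 ← R2 − (2)·R1: [0, 10, -6, 2, -6, -2]
R3 ← R3 − (4)·R1: [0, 5, -3, 1, -3, -1]
R4 ← R4 − R1: [0, 1, 0, 2, -3, 1]
R3 ← R3 − (1/2)·R2: [0, 0, 0, 0, 0, 0]
R4 ← R4 − (1/10)·R2: [0, 0, 3/5, 9/5, -12/5, 6/5]
Swap R3 ↔ R4
Echelon form has 3 nonzero rows, so rank(T) = 3.
The rank gives the maximum number of linearly independent columns: 3.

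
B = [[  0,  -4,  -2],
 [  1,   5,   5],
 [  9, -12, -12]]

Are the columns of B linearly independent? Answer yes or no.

yes

Row reduce B to echelon form.
Swap R1 ↔ R2
R3 ← R3 − (9)·R1: [0, -57, -57]
R3 ← R3 − (57/4)·R2: [0, 0, -57/2]
3 pivots among 3 columns.
Every column is a pivot column, so the columns are linearly independent.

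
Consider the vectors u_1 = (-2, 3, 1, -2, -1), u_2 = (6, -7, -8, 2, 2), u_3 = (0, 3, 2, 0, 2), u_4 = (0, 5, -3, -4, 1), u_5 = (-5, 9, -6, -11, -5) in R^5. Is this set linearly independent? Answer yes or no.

no

Form the matrix with these vectors as rows and row reduce.
R2 ← R2 + (3)·R1: [0, 2, -5, -4, -1]
R5 ← R5 − (5/2)·R1: [0, 3/2, -17/2, -6, -5/2]
R3 ← R3 − (3/2)·R2: [0, 0, 19/2, 6, 7/2]
R4 ← R4 − (5/2)·R2: [0, 0, 19/2, 6, 7/2]
R5 ← R5 − (3/4)·R2: [0, 0, -19/4, -3, -7/4]
R4 ← R4 − R3: [0, 0, 0, 0, 0]
R5 ← R5 + (1/2)·R3: [0, 0, 0, 0, 0]
3 nonzero rows, so the 5 vectors span a space of dimension 3.
Since 3 < 5, the vectors are linearly dependent.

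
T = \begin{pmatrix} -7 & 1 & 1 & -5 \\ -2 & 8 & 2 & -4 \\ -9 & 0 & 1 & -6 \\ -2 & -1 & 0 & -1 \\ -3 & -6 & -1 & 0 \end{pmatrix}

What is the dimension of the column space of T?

Row reduce to echelon form.
R2 ← R2 − (2/7)·R1: [0, 54/7, 12/7, -18/7]
R3 ← R3 − (9/7)·R1: [0, -9/7, -2/7, 3/7]
R4 ← R4 − (2/7)·R1: [0, -9/7, -2/7, 3/7]
R5 ← R5 − (3/7)·R1: [0, -45/7, -10/7, 15/7]
R3 ← R3 + (1/6)·R2: [0, 0, 0, 0]
R4 ← R4 + (1/6)·R2: [0, 0, 0, 0]
R5 ← R5 + (5/6)·R2: [0, 0, 0, 0]
Echelon form has 2 nonzero rows, so rank(T) = 2.
The column space has dimension equal to the rank: 2.

2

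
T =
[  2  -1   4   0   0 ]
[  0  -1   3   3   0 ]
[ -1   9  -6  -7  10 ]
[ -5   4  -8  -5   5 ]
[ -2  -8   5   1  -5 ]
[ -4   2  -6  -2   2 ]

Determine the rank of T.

5

Row reduce to echelon form.
R3 ← R3 + (1/2)·R1: [0, 17/2, -4, -7, 10]
R4 ← R4 + (5/2)·R1: [0, 3/2, 2, -5, 5]
R5 ← R5 + R1: [0, -9, 9, 1, -5]
R6 ← R6 + (2)·R1: [0, 0, 2, -2, 2]
R3 ← R3 + (17/2)·R2: [0, 0, 43/2, 37/2, 10]
R4 ← R4 + (3/2)·R2: [0, 0, 13/2, -1/2, 5]
R5 ← R5 − (9)·R2: [0, 0, -18, -26, -5]
R4 ← R4 − (13/43)·R3: [0, 0, 0, -262/43, 85/43]
R5 ← R5 + (36/43)·R3: [0, 0, 0, -452/43, 145/43]
R6 ← R6 − (4/43)·R3: [0, 0, 0, -160/43, 46/43]
R5 ← R5 − (226/131)·R4: [0, 0, 0, 0, -5/131]
R6 ← R6 − (80/131)·R4: [0, 0, 0, 0, -18/131]
R6 ← R6 − (18/5)·R5: [0, 0, 0, 0, 0]
Echelon form has 5 nonzero rows, so rank(T) = 5.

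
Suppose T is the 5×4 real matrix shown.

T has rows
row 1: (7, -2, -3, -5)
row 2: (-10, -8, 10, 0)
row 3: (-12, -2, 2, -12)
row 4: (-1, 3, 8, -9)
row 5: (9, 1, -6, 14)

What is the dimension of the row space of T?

4

Row reduce to echelon form.
R2 ← R2 + (10/7)·R1: [0, -76/7, 40/7, -50/7]
R3 ← R3 + (12/7)·R1: [0, -38/7, -22/7, -144/7]
R4 ← R4 + (1/7)·R1: [0, 19/7, 53/7, -68/7]
R5 ← R5 − (9/7)·R1: [0, 25/7, -15/7, 143/7]
R3 ← R3 − (1/2)·R2: [0, 0, -6, -17]
R4 ← R4 + (1/4)·R2: [0, 0, 9, -23/2]
R5 ← R5 + (25/76)·R2: [0, 0, -5/19, 687/38]
R4 ← R4 + (3/2)·R3: [0, 0, 0, -37]
R5 ← R5 − (5/114)·R3: [0, 0, 0, 1073/57]
R5 ← R5 + (29/57)·R4: [0, 0, 0, 0]
Echelon form has 4 nonzero rows, so rank(T) = 4.
The row space has dimension equal to the rank: 4.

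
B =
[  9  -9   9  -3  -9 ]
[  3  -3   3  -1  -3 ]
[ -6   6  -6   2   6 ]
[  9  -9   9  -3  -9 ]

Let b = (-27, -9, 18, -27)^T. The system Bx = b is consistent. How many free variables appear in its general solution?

Row reduce the augmented matrix [B | b].
R2 ← R2 − (1/3)·R1: [0, 0, 0, 0, 0, 0]
R3 ← R3 + (2/3)·R1: [0, 0, 0, 0, 0, 0]
R4 ← R4 − R1: [0, 0, 0, 0, 0, 0]
The echelon form has 1 nonzero rows, and every pivot lies in the first 5 columns, so rank(B) = rank([B|b]) = 1.
The system is consistent.
Free variables = (unknowns) − (rank) = 5 − 1 = 4.

4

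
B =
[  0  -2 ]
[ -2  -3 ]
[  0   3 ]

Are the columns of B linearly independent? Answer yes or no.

yes

Row reduce B to echelon form.
Swap R1 ↔ R2
R3 ← R3 + (3/2)·R2: [0, 0]
2 pivots among 2 columns.
Every column is a pivot column, so the columns are linearly independent.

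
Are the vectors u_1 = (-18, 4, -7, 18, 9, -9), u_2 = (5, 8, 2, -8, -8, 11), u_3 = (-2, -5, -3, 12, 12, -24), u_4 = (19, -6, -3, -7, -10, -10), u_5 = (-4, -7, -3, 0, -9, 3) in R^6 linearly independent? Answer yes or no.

yes

Form the matrix with these vectors as rows and row reduce.
R2 ← R2 + (5/18)·R1: [0, 82/9, 1/18, -3, -11/2, 17/2]
R3 ← R3 − (1/9)·R1: [0, -49/9, -20/9, 10, 11, -23]
R4 ← R4 + (19/18)·R1: [0, -16/9, -187/18, 12, -1/2, -39/2]
R5 ← R5 − (2/9)·R1: [0, -71/9, -13/9, -4, -11, 5]
R3 ← R3 + (49/82)·R2: [0, 0, -359/164, 673/82, 1265/164, -2939/164]
R4 ← R4 + (8/41)·R2: [0, 0, -851/82, 468/41, -129/82, -1463/82]
R5 ← R5 + (71/82)·R2: [0, 0, -229/164, -541/82, -2585/164, 2027/164]
R4 ← R4 − (1702/359)·R3: [0, 0, 0, -9871/359, -13693/359, 24096/359]
R5 ← R5 − (229/359)·R3: [0, 0, 0, -4248/359, -7425/359, 8541/359]
R5 ← R5 − (4248/9871)·R4: [0, 0, 0, 0, -42129/9871, -50283/9871]
5 nonzero rows, so the 5 vectors span a space of dimension 5.
Since 5 = 5, the vectors are linearly independent.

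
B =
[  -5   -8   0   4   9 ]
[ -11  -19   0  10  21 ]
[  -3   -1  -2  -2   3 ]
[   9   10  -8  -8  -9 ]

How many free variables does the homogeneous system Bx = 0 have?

2

Row reduce to echelon form.
R2 ← R2 − (11/5)·R1: [0, -7/5, 0, 6/5, 6/5]
R3 ← R3 − (3/5)·R1: [0, 19/5, -2, -22/5, -12/5]
R4 ← R4 + (9/5)·R1: [0, -22/5, -8, -4/5, 36/5]
R3 ← R3 + (19/7)·R2: [0, 0, -2, -8/7, 6/7]
R4 ← R4 − (22/7)·R2: [0, 0, -8, -32/7, 24/7]
R4 ← R4 − (4)·R3: [0, 0, 0, 0, 0]
3 nonzero rows, so rank(B) = 3.
B has 5 columns; by rank–nullity, nullity = 5 − 3 = 2.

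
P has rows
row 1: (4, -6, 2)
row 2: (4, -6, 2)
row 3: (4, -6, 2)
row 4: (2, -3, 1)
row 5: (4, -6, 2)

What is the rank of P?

1

Row reduce to echelon form.
R2 ← R2 − R1: [0, 0, 0]
R3 ← R3 − R1: [0, 0, 0]
R4 ← R4 − (1/2)·R1: [0, 0, 0]
R5 ← R5 − R1: [0, 0, 0]
Echelon form has 1 nonzero row, so rank(P) = 1.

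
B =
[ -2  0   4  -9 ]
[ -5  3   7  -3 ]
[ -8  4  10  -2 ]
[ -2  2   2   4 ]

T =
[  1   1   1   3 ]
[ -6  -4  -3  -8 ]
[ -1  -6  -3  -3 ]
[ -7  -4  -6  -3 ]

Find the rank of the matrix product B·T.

First compute BT:
[[ 57,  10,  40,   9],
 [ -9, -47, -17, -51],
 [-28, -76, -38, -80],
 [-44, -38, -38, -40]]
Now row reduce the product.
R2 ← R2 + (3/19)·R1: [0, -863/19, -203/19, -942/19]
R3 ← R3 + (28/57)·R1: [0, -4052/57, -1046/57, -1436/19]
R4 ← R4 + (44/57)·R1: [0, -1726/57, -406/57, -628/19]
R3 ← R3 − (4052/2589)·R2: [0, 0, -1406/863, 1740/863]
R4 ← R4 − (2/3)·R2: [0, 0, 0, 0]
3 nonzero rows, so rank(BT) = 3.

3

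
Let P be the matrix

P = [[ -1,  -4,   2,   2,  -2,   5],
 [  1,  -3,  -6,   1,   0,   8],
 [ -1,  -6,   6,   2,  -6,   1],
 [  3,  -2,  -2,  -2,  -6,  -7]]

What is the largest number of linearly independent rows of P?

3

Row reduce to echelon form.
R2 ← R2 + R1: [0, -7, -4, 3, -2, 13]
R3 ← R3 − R1: [0, -2, 4, 0, -4, -4]
R4 ← R4 + (3)·R1: [0, -14, 4, 4, -12, 8]
R3 ← R3 − (2/7)·R2: [0, 0, 36/7, -6/7, -24/7, -54/7]
R4 ← R4 − (2)·R2: [0, 0, 12, -2, -8, -18]
R4 ← R4 − (7/3)·R3: [0, 0, 0, 0, 0, 0]
Echelon form has 3 nonzero rows, so rank(P) = 3.
The rank gives the maximum number of linearly independent rows: 3.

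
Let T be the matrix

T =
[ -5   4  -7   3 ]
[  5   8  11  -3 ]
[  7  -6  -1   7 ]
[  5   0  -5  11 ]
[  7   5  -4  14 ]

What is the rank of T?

3

Row reduce to echelon form.
R2 ← R2 + R1: [0, 12, 4, 0]
R3 ← R3 + (7/5)·R1: [0, -2/5, -54/5, 56/5]
R4 ← R4 + R1: [0, 4, -12, 14]
R5 ← R5 + (7/5)·R1: [0, 53/5, -69/5, 91/5]
R3 ← R3 + (1/30)·R2: [0, 0, -32/3, 56/5]
R4 ← R4 − (1/3)·R2: [0, 0, -40/3, 14]
R5 ← R5 − (53/60)·R2: [0, 0, -52/3, 91/5]
R4 ← R4 − (5/4)·R3: [0, 0, 0, 0]
R5 ← R5 − (13/8)·R3: [0, 0, 0, 0]
Echelon form has 3 nonzero rows, so rank(T) = 3.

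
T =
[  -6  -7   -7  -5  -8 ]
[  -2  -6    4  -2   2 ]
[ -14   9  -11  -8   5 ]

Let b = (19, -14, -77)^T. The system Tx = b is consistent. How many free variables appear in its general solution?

2

Row reduce the augmented matrix [T | b].
R2 ← R2 − (1/3)·R1: [0, -11/3, 19/3, -1/3, 14/3, -61/3]
R3 ← R3 − (7/3)·R1: [0, 76/3, 16/3, 11/3, 71/3, -364/3]
R3 ← R3 + (76/11)·R2: [0, 0, 540/11, 15/11, 615/11, -2880/11]
The echelon form has 3 nonzero rows, and every pivot lies in the first 5 columns, so rank(T) = rank([T|b]) = 3.
The system is consistent.
Free variables = (unknowns) − (rank) = 5 − 3 = 2.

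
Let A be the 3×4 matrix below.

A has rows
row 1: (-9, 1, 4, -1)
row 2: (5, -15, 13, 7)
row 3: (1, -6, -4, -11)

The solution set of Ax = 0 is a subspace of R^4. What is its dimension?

Row reduce to echelon form.
R2 ← R2 + (5/9)·R1: [0, -130/9, 137/9, 58/9]
R3 ← R3 + (1/9)·R1: [0, -53/9, -32/9, -100/9]
R3 ← R3 − (53/130)·R2: [0, 0, -1269/130, -893/65]
3 nonzero rows, so rank(A) = 3.
A has 4 columns; by rank–nullity, nullity = 4 − 3 = 1.

1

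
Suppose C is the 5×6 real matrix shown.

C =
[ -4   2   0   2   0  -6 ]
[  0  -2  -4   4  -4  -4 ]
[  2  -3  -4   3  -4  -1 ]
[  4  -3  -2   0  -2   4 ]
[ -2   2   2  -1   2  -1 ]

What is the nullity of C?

Row reduce to echelon form.
R3 ← R3 + (1/2)·R1: [0, -2, -4, 4, -4, -4]
R4 ← R4 + R1: [0, -1, -2, 2, -2, -2]
R5 ← R5 − (1/2)·R1: [0, 1, 2, -2, 2, 2]
R3 ← R3 − R2: [0, 0, 0, 0, 0, 0]
R4 ← R4 − (1/2)·R2: [0, 0, 0, 0, 0, 0]
R5 ← R5 + (1/2)·R2: [0, 0, 0, 0, 0, 0]
2 nonzero rows, so rank(C) = 2.
C has 6 columns; by rank–nullity, nullity = 6 − 2 = 4.

4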